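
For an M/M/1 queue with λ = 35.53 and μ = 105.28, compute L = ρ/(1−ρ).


ρ = λ/μ = 35.53/105.28 = 0.3375
L = ρ/(1−ρ) = 0.3375/(1 − 0.3375) = 0.3375/0.6625 = 0.5094

Final: 0.5094


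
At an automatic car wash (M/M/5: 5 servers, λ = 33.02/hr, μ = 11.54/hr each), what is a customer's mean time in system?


a = 2.8614; ρ = 0.5723; P₀ = 0.054379
Lq = P₀·a^c·ρ/(c!(1−ρ)²) = 0.27188
Wq = Lq/λ = 0.27188/33.02 = 0.008234 hr
W = Wq + 1/μ = 0.008234 + 0.08666 = 0.09489 hr

Final: 0.09489 hr


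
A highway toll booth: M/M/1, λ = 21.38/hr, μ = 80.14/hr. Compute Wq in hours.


ρ = 21.38/80.14 = 0.2668
Wq = ρ/(μ−λ) = 0.2668/(80.14 − 21.38) = 0.2668/58.76 = 0.004540 hr

Final: 0.004540 hr


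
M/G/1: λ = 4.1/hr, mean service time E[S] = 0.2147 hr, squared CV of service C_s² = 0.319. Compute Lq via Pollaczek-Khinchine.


ρ = λ·E[S] = 4.1·0.2147 = 0.8803
Lq = ρ²(1+C_s²)/(2(1−ρ)) = 0.7749·(1+0.319)/(2·0.1197)
= 0.7749·1.3190/0.2395 = 4.26819

Final: 4.26819


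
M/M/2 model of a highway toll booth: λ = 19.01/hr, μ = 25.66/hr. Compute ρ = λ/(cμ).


ρ = λ/(cμ) = 19.01/(2·25.66) = 19.01/51.32 = 0.3704

Final: 0.3704


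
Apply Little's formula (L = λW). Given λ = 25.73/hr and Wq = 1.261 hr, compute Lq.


Lq = λWq = 25.73·1.261 = 32.4455

Final: 32.4455


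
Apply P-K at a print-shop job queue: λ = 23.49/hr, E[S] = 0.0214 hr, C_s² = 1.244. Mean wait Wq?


ρ = λ·E[S] = 23.49·0.0214 = 0.5027
E[S²] = E[S]²(1+C_s²) = 0.0214²·(1+1.244) = 0.001028
Wq = λ·E[S²]/(2(1−ρ)) = 23.49·0.001028/(2·0.4973) = 0.02427 hr

Final: 0.02427 hr


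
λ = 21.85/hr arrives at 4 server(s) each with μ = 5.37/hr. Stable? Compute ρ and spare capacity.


Total capacity cμ = 4·5.37 = 21.48/hr
ρ = λ/(cμ) = 21.85/21.48 = 1.0172
Stable ⇔ ρ < 1: NO
Spare capacity = cμ − λ = 21.48 − 21.85 = -0.37/hr

Final: ρ = 1.0172; unstable; margin = -0.37/hr


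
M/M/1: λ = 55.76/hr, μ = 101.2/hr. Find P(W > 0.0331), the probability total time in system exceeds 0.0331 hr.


W ~ Exponential(μ−λ) for M/M/1.
μ − λ = 101.2 − 55.76 = 45.4400
P(W > t) = e^{−(μ−λ)t} = e^{−1.5041} = 0.222225

Final: 0.222225


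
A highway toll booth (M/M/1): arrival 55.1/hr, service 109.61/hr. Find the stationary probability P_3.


ρ = 55.1/109.61 = 0.5027
P_n = (1−ρ)·ρ^n = (1 − 0.5027)·0.5027^3 = 0.4973·0.127029 = 0.063173

Final: 0.063173


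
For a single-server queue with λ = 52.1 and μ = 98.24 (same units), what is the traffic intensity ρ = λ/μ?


ρ = λ/μ = 52.1/98.24 = 0.5303

Final: 0.5303


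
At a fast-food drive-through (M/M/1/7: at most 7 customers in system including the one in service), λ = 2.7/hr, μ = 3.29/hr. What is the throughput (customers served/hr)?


ρ = 0.8207; P_K = (1−ρ)ρ^7/(1−ρ^8) = 0.056608
λ_eff = λ(1 − P_K) = 2.7·(1 − 0.056608) = 2.7·0.943392 = 2.5472 /hr

Final: 2.5472 /hr


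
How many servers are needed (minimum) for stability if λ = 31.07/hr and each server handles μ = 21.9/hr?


Stability requires cμ > λ ⇔ c > λ/μ.
λ/μ = 31.07/21.9 = 1.4187
Minimum integer c = ⌊1.4187⌋ + 1 = 2
Check: 2·21.9 = 43.80 > 31.07, while 1·21.9 = 21.90 ≤ 31.07

Final: 2 servers


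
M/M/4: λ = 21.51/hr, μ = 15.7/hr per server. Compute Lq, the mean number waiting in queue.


a = λ/μ = 1.3701; ρ = a/4 = 0.3425
P₀ = 0.252493
Lq = P₀·a^c·ρ / (c!·(1−ρ)²) = 0.252493·3.52341·0.3425/(24·0.43229)
= 0.02937

Final: 0.02937


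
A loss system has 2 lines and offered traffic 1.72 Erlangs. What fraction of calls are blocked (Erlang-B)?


B(c,a) = (a^c/c!) / Σ_{k=0}^{c} a^k/k!
a^2/2! = 1.479200
Σ terms (k=0..2): 1.00000 + 1.72000 + 1.47920 = 4.199200
B = 1.479200/4.199200 = 0.352258

Final: 0.352258


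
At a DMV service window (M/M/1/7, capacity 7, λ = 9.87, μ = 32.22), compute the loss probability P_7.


ρ = λ/μ = 9.87/32.22 = 0.3063
P_K = (1−ρ)ρ^K/(1−ρ^(K+1)) = (0.6937·0.0002531)/(1 − 0.00007754)
= 0.0001756/0.999922 = 0.0001756

Final: 0.0001756


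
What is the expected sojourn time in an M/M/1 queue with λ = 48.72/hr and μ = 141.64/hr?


W = 1/(μ−λ) = 1/(141.64 − 48.72) = 1/92.92 = 0.01076 hr

Final: 0.01076 hr


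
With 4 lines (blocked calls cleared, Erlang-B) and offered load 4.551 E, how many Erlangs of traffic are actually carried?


B(4,4.551) = 0.361157 (Erlang-B)
Carried load = a(1 − B) = 4.551·(1 − 0.361157) = 4.551·0.638843 = 2.9074 E

Final: 2.9074 Erlangs


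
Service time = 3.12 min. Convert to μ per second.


μ = 1/(service time) in consistent units.
1 second = 0.0166667 min, so μ = 0.0166667/3.12 = 0.005342 per second

Final: 0.005342 /sec


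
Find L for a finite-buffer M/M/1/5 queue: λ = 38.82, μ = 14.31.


ρ = 38.82/14.31 = 2.7128
L = ρ[1 − (K+1)ρ^K + Kρ^(K+1)] / [(1−ρ)(1−ρ^(K+1))]
Numerator: 2.7128·(1 − 6·146.919515 + 5·398.561536) = 3017.408850
Denominator: (-1.7128)·(-397.561536) = 680.938731
L = 3017.408850/680.938731 = 4.4312

Final: 4.4312


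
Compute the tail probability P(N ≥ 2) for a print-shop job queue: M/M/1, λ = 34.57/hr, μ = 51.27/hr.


ρ = 34.57/51.27 = 0.6743
P(N ≥ n) = ρ^n = 0.6743^2 = 0.454645

Final: 0.454645


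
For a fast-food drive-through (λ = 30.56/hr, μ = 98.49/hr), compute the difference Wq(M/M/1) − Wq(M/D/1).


ρ = 30.56/98.49 = 0.3103
Wq(M/M/1) = ρ/(μ−λ) = 0.3103/67.93 = 0.004568 hr
Wq(M/D/1) = ρ/(2(μ−λ)) = 0.002284 hr
Savings = 0.004568 − 0.002284 = 0.002284 hr

Final: 0.002284 hr


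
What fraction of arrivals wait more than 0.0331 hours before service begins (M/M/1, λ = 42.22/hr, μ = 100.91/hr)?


ρ = 42.22/100.91 = 0.4184
P(Wq > t) = ρ·e^{−(μ−λ)t} = 0.4184·e^{−1.9426}
= 0.4184·0.143325 = 0.059966

Final: 0.059966


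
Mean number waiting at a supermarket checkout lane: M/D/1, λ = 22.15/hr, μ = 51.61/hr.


ρ = 22.15/51.61 = 0.4292
M/D/1: Lq = ρ²/(2(1−ρ)) = 0.1842/(2·0.5708) = 0.16134

Final: 0.16134


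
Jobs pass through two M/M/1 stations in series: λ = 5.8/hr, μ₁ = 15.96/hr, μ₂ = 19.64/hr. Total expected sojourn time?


Each node sees arrival rate λ = 5.8/hr (tandem ⇒ throughput preserved).
W₁ = 1/(μ₁−λ) = 1/(15.96−5.8) = 0.09843 hr
W₂ = 1/(μ₂−λ) = 1/(19.64−5.8) = 0.07225 hr
W_total = W₁ + W₂ = 0.09843 + 0.07225 = 0.17068 hr

Final: 0.17068 hr


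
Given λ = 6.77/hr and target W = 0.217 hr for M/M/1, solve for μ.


W = 1/(μ−λ) ⇒ μ − λ = 1/W = 1/0.217 = 4.6083
μ = λ + 1/W = 6.77 + 4.6083 = 11.3783 per hr

Final: 11.3783 /hr


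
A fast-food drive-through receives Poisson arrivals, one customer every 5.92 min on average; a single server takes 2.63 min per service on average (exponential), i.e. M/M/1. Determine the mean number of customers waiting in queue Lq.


λ = 60/5.92 = 10.1351 /hr
μ = 60/2.63 = 22.8137 /hr
ρ = λ/μ = 10.1351/22.8137 = 0.4443
Lq = ρ²/(1−ρ) = 0.1974/0.5557 = 0.3551

Final: 0.3551


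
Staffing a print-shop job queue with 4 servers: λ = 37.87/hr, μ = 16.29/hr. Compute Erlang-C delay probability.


a = λ/μ = 2.3247; ρ = a/4 = 0.5812
P₀ = 0.090689 (from M/M/c formula)
C(c,a) = [a^c/(c!(1−ρ))]·P₀ = [29.20767/(24·0.4188)]·0.090689
= 2.90578·0.090689 = 0.263522

Final: 0.263522


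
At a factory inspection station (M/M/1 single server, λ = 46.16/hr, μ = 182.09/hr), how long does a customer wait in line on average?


ρ = 46.16/182.09 = 0.2535
Wq = ρ/(μ−λ) = 0.2535/(182.09 − 46.16) = 0.2535/135.93 = 0.001865 hr

Final: 0.001865 hr


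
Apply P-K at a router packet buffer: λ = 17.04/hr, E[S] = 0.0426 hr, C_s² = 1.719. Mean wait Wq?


ρ = λ·E[S] = 17.04·0.0426 = 0.7259
E[S²] = E[S]²(1+C_s²) = 0.0426²·(1+1.719) = 0.004934
Wq = λ·E[S²]/(2(1−ρ)) = 17.04·0.004934/(2·0.2741) = 0.15338 hr

Final: 0.15338 hr


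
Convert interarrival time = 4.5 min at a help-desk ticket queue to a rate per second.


λ = 1/(interarrival time) in consistent units.
1 second = 0.0166667 min, so λ = 0.0166667/4.5 = 0.003704 per second

Final: 0.003704 /sec


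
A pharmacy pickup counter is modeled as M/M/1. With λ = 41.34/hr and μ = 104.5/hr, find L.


ρ = λ/μ = 41.34/104.5 = 0.3956
L = ρ/(1−ρ) = 0.3956/(1 − 0.3956) = 0.3956/0.6044 = 0.6545

Final: 0.6545


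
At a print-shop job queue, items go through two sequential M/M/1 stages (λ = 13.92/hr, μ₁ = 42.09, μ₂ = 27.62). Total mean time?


Each node sees arrival rate λ = 13.92/hr (tandem ⇒ throughput preserved).
W₁ = 1/(μ₁−λ) = 1/(42.09−13.92) = 0.03550 hr
W₂ = 1/(μ₂−λ) = 1/(27.62−13.92) = 0.07299 hr
W_total = W₁ + W₂ = 0.03550 + 0.07299 = 0.10849 hr

Final: 0.10849 hr


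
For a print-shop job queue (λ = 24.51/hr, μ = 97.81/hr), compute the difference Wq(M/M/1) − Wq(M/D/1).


ρ = 24.51/97.81 = 0.2506
Wq(M/M/1) = ρ/(μ−λ) = 0.2506/73.30 = 0.003419 hr
Wq(M/D/1) = ρ/(2(μ−λ)) = 0.001709 hr
Savings = 0.003419 − 0.001709 = 0.001709 hr

Final: 0.001709 hr


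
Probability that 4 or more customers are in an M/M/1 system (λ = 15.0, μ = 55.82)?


ρ = 15.0/55.82 = 0.2687
P(N ≥ n) = ρ^n = 0.2687^4 = 0.005214

Final: 0.005214


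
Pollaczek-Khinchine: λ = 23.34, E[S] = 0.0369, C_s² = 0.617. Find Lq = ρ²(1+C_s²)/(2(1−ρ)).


ρ = λ·E[S] = 23.34·0.0369 = 0.8612
Lq = ρ²(1+C_s²)/(2(1−ρ)) = 0.7417·(1+0.617)/(2·0.1388)
= 0.7417·1.6170/0.2775 = 4.32204

Final: 4.32204


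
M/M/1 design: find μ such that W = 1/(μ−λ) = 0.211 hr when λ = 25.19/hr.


W = 1/(μ−λ) ⇒ μ − λ = 1/W = 1/0.211 = 4.7393
μ = λ + 1/W = 25.19 + 4.7393 = 29.9293 per hr

Final: 29.9293 /hr


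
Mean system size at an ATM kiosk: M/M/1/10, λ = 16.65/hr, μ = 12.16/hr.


ρ = 16.65/12.16 = 1.3692
L = ρ[1 − (K+1)ρ^K + Kρ^(K+1)] / [(1−ρ)(1−ρ^(K+1))]
Numerator: 1.3692·(1 − 11·23.163631 + 10·31.716649) = 86.764233
Denominator: (-0.3692)·(-30.716649) = 11.341920
L = 86.764233/11.341920 = 7.6499

Final: 7.6499


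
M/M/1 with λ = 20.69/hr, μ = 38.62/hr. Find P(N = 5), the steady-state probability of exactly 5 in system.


ρ = 20.69/38.62 = 0.5357
P_n = (1−ρ)·ρ^n = (1 − 0.5357)·0.5357^5 = 0.4643·0.044131 = 0.020488

Final: 0.020488


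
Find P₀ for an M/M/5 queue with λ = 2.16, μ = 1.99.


a = λ/μ = 2.16/1.99 = 1.0854; ρ = a/c = 0.2171
Σ_{k=0}^{4} a^k/k! (terms k=0..4) = 1.00000 + 1.08543 + 0.58908 + 0.21313 + 0.05784 = 2.94547
Tail: a^5/(5!(1−ρ)) = 1.50662/(120·0.7829) = 0.01604
P₀ = 1/(2.94547 + 0.01604) = 1/2.96151 = 0.337666

Final: 0.337666


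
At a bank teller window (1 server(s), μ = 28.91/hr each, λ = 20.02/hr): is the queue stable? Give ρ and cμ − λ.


Total capacity cμ = 1·28.91 = 28.91/hr
ρ = λ/(cμ) = 20.02/28.91 = 0.6925
Stable ⇔ ρ < 1: YES
Spare capacity = cμ − λ = 28.91 − 20.02 = 8.89/hr

Final: ρ = 0.6925; stable; margin = 8.89/hr


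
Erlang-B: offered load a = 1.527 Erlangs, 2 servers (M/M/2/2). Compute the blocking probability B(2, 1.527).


B(c,a) = (a^c/c!) / Σ_{k=0}^{c} a^k/k!
a^2/2! = 1.165864
Σ terms (k=0..2): 1.00000 + 1.52700 + 1.16586 = 3.692864
B = 1.165864/3.692864 = 0.315707

Final: 0.315707


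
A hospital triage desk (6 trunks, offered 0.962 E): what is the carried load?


B(6,0.962) = 0.0004207 (Erlang-B)
Carried load = a(1 − B) = 0.962·(1 − 0.0004207) = 0.962·0.999579 = 0.9616 E

Final: 0.9616 Erlangs


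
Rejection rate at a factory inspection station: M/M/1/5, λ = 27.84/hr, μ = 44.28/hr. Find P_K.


ρ = λ/μ = 27.84/44.28 = 0.6287
P_K = (1−ρ)ρ^K/(1−ρ^(K+1)) = (0.3713·0.098244)/(1 − 0.061769)
= 0.036476/0.938231 = 0.038877

Final: 0.038877


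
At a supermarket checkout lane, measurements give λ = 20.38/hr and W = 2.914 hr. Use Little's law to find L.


L = λW = 20.38·2.914 = 59.3873

Final: 59.3873


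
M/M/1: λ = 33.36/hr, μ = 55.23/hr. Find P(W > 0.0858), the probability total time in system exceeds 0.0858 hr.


W ~ Exponential(μ−λ) for M/M/1.
μ − λ = 55.23 − 33.36 = 21.8700
P(W > t) = e^{−(μ−λ)t} = e^{−1.8764} = 0.153133

Final: 0.153133


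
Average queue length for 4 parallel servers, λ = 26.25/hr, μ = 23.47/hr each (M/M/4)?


a = λ/μ = 1.1184; ρ = a/4 = 0.2796
P₀ = 0.325987
Lq = P₀·a^c·ρ / (c!·(1−ρ)²) = 0.325987·1.56482·0.2796/(24·0.51896)
= 0.01145

Final: 0.01145


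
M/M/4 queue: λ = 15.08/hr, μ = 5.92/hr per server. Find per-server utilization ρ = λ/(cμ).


ρ = λ/(cμ) = 15.08/(4·5.92) = 15.08/23.68 = 0.6368

Final: 0.6368


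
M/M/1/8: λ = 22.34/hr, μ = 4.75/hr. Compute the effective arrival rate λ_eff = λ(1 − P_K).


ρ = 4.7032; P_K = (1−ρ)ρ^8/(1−ρ^9) = 0.787378
λ_eff = λ(1 − P_K) = 22.34·(1 − 0.787378) = 22.34·0.212622 = 4.7500 /hr

Final: 4.7500 /hr


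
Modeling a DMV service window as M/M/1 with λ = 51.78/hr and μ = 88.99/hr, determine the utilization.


ρ = λ/μ = 51.78/88.99 = 0.5819

Final: 0.5819


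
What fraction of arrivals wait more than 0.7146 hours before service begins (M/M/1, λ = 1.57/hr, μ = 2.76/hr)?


ρ = 1.57/2.76 = 0.5688
P(Wq > t) = ρ·e^{−(μ−λ)t} = 0.5688·e^{−0.8504}
= 0.5688·0.427255 = 0.243040

Final: 0.243040


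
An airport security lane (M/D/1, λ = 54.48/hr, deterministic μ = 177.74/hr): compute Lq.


ρ = 54.48/177.74 = 0.3065
M/D/1: Lq = ρ²/(2(1−ρ)) = 0.09395/(2·0.6935) = 0.06774

Final: 0.06774


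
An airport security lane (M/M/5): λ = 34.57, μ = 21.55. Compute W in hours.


a = 1.6042; ρ = 0.3208; P₀ = 0.200595
Lq = P₀·a^c·ρ/(c!(1−ρ)²) = 0.01235
Wq = Lq/λ = 0.01235/34.57 = 0.0003573 hr
W = Wq + 1/μ = 0.0003573 + 0.04640 = 0.04676 hr

Final: 0.04676 hr


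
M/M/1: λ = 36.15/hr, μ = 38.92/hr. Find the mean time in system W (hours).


W = 1/(μ−λ) = 1/(38.92 − 36.15) = 1/2.77 = 0.3610 hr

Final: 0.3610 hr


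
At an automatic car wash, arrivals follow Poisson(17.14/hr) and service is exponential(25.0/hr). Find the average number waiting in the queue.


ρ = 17.14/25.0 = 0.6856
Lq = ρ²/(1−ρ) = 0.4700/0.3144 = 1.4951

Final: 1.4951


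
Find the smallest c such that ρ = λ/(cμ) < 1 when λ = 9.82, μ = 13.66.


Stability requires cμ > λ ⇔ c > λ/μ.
λ/μ = 9.82/13.66 = 0.7189
Minimum integer c = ⌊0.7189⌋ + 1 = 1
Check: 1·13.66 = 13.66 > 9.82, while 0·13.66 = 0.00 ≤ 9.82

Final: 1 servers


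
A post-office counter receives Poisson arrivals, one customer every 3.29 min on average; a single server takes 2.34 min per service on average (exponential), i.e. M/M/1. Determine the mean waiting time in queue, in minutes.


λ = 60/3.29 = 18.2371 /hr
μ = 60/2.34 = 25.6410 /hr
ρ = λ/μ = 18.2371/25.6410 = 0.7112
Wq = ρ/(μ−λ) = 0.7112/(25.6410−18.2371) = 0.09606 hr
In minutes: 0.09606·60 = 5.764 min

Final: 5.764 min


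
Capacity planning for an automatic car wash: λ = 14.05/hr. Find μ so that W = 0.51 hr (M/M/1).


W = 1/(μ−λ) ⇒ μ − λ = 1/W = 1/0.51 = 1.9608
μ = λ + 1/W = 14.05 + 1.9608 = 16.0108 per hr

Final: 16.0108 /hr


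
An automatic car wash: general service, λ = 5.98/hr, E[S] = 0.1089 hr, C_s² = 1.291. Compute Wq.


ρ = λ·E[S] = 5.98·0.1089 = 0.6512
E[S²] = E[S]²(1+C_s²) = 0.1089²·(1+1.291) = 0.027169
Wq = λ·E[S²]/(2(1−ρ)) = 5.98·0.027169/(2·0.3488) = 0.23292 hr

Final: 0.23292 hr


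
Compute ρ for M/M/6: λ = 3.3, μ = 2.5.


ρ = λ/(cμ) = 3.3/(6·2.5) = 3.3/15.00 = 0.2200

Final: 0.2200


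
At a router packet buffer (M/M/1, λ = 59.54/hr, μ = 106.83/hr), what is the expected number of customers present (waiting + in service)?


ρ = λ/μ = 59.54/106.83 = 0.5573
L = ρ/(1−ρ) = 0.5573/(1 − 0.5573) = 0.5573/0.4427 = 1.2590

Final: 1.2590


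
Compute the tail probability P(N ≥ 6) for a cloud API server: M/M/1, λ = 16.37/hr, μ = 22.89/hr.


ρ = 16.37/22.89 = 0.7152
P(N ≥ n) = ρ^n = 0.7152^6 = 0.133788

Final: 0.133788


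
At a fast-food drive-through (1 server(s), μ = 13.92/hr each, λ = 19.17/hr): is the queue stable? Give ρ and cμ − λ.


Total capacity cμ = 1·13.92 = 13.92/hr
ρ = λ/(cμ) = 19.17/13.92 = 1.3772
Stable ⇔ ρ < 1: NO
Spare capacity = cμ − λ = 13.92 − 19.17 = -5.25/hr

Final: ρ = 1.3772; unstable; margin = -5.25/hr


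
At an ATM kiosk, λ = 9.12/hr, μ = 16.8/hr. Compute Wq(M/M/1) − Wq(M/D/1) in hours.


ρ = 9.12/16.8 = 0.5429
Wq(M/M/1) = ρ/(μ−λ) = 0.5429/7.68 = 0.07068 hr
Wq(M/D/1) = ρ/(2(μ−λ)) = 0.03534 hr
Savings = 0.07068 − 0.03534 = 0.03534 hr

Final: 0.03534 hr


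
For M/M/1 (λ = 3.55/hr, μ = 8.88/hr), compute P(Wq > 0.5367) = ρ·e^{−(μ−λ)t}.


ρ = 3.55/8.88 = 0.3998
P(Wq > t) = ρ·e^{−(μ−λ)t} = 0.3998·e^{−2.8606}
= 0.3998·0.057234 = 0.022881

Final: 0.022881


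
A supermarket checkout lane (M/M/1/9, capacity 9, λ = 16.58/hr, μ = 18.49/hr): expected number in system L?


ρ = 16.58/18.49 = 0.8967
L = ρ[1 − (K+1)ρ^K + Kρ^(K+1)] / [(1−ρ)(1−ρ^(K+1))]
Numerator: 0.8967·(1 − 10·0.374825 + 9·0.336106) = 0.248120
Denominator: (0.1033)·(0.663894) = 0.068580
L = 0.248120/0.068580 = 3.6180

Final: 3.6180


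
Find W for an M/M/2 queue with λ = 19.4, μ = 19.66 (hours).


a = 0.9868; ρ = 0.4934; P₀ = 0.339237
Lq = P₀·a^c·ρ/(c!(1−ρ)²) = 0.31750
Wq = Lq/λ = 0.31750/19.4 = 0.01637 hr
W = Wq + 1/μ = 0.01637 + 0.05086 = 0.06723 hr

Final: 0.06723 hr


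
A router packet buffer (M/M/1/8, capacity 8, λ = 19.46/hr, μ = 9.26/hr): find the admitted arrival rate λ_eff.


ρ = 2.1015; P_K = (1−ρ)ρ^8/(1−ρ^9) = 0.524809
λ_eff = λ(1 − P_K) = 19.46·(1 − 0.524809) = 19.46·0.475191 = 9.2472 /hr

Final: 9.2472 /hr


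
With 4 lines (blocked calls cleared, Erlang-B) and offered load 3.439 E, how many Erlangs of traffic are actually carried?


B(4,3.439) = 0.253842 (Erlang-B)
Carried load = a(1 − B) = 3.439·(1 − 0.253842) = 3.439·0.746158 = 2.5660 E

Final: 2.5660 Erlangs


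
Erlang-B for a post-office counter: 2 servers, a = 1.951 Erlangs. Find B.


B(c,a) = (a^c/c!) / Σ_{k=0}^{c} a^k/k!
a^2/2! = 1.903201
Σ terms (k=0..2): 1.00000 + 1.95100 + 1.90320 = 4.854201
B = 1.903201/4.854201 = 0.392073

Final: 0.392073


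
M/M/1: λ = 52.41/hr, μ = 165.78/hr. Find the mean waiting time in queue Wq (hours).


ρ = 52.41/165.78 = 0.3161
Wq = ρ/(μ−λ) = 0.3161/(165.78 − 52.41) = 0.3161/113.37 = 0.002789 hr

Final: 0.002789 hr


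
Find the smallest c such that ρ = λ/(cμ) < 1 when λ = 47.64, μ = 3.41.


Stability requires cμ > λ ⇔ c > λ/μ.
λ/μ = 47.64/3.41 = 13.9707
Minimum integer c = ⌊13.9707⌋ + 1 = 14
Check: 14·3.41 = 47.74 > 47.64, while 13·3.41 = 44.33 ≤ 47.64

Final: 14 servers


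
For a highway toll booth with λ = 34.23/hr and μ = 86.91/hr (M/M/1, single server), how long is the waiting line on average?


ρ = 34.23/86.91 = 0.3939
Lq = ρ²/(1−ρ) = 0.1551/0.6061 = 0.2559

Final: 0.2559


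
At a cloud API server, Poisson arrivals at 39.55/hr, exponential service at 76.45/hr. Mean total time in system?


W = 1/(μ−λ) = 1/(76.45 − 39.55) = 1/36.90 = 0.02710 hr

Final: 0.02710 hr


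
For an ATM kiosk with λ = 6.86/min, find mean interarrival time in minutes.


Mean interarrival time = 1/λ = 1/6.86 minute = 0.14577 minute
In minutes: 0.14577 × 1 = 0.1458 min

Final: 0.1458 min


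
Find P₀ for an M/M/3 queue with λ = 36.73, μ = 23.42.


a = λ/μ = 36.73/23.42 = 1.5683; ρ = a/c = 0.5228
Σ_{k=0}^{2} a^k/k! (terms k=0..2) = 1.00000 + 1.56832 + 1.22981 = 3.79813
Tail: a^3/(3!(1−ρ)) = 3.85747/(6·0.4772) = 1.34718
P₀ = 1/(3.79813 + 1.34718) = 1/5.14531 = 0.194352

Final: 0.194352


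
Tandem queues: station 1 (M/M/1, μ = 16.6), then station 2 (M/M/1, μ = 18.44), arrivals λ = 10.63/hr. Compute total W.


Each node sees arrival rate λ = 10.63/hr (tandem ⇒ throughput preserved).
W₁ = 1/(μ₁−λ) = 1/(16.6−10.63) = 0.16750 hr
W₂ = 1/(μ₂−λ) = 1/(18.44−10.63) = 0.12804 hr
W_total = W₁ + W₂ = 0.16750 + 0.12804 = 0.29555 hr

Final: 0.29555 hr


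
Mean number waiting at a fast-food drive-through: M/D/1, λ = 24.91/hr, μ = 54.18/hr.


ρ = 24.91/54.18 = 0.4598
M/D/1: Lq = ρ²/(2(1−ρ)) = 0.2114/(2·0.5402) = 0.19564

Final: 0.19564


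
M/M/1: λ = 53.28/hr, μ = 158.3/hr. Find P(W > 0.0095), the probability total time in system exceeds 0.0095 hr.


W ~ Exponential(μ−λ) for M/M/1.
μ − λ = 158.3 − 53.28 = 105.0200
P(W > t) = e^{−(μ−λ)t} = e^{−0.9977} = 0.368730

Final: 0.368730


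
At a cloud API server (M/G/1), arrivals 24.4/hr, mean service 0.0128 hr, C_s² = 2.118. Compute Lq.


ρ = λ·E[S] = 24.4·0.0128 = 0.3123
Lq = ρ²(1+C_s²)/(2(1−ρ)) = 0.09754·(1+2.118)/(2·0.6877)
= 0.09754·3.1180/1.3754 = 0.22114

Final: 0.22114


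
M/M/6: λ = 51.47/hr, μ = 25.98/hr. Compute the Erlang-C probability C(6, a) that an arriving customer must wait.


a = λ/μ = 1.9811; ρ = a/6 = 0.3302
P₀ = 0.137719 (from M/M/c formula)
C(c,a) = [a^c/(c!(1−ρ))]·P₀ = [60.46306/(720·0.6698)]·0.137719
= 0.12537·0.137719 = 0.017266

Final: 0.017266


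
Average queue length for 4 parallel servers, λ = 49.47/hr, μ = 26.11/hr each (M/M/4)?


a = λ/μ = 1.8947; ρ = a/4 = 0.4737
P₀ = 0.146128
Lq = P₀·a^c·ρ / (c!·(1−ρ)²) = 0.146128·12.88665·0.4737/(24·0.27702)
= 0.13416

Final: 0.13416


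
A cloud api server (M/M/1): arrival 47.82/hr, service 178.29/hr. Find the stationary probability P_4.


ρ = 47.82/178.29 = 0.2682
P_n = (1−ρ)·ρ^n = (1 − 0.2682)·0.2682^4 = 0.7318·0.005175 = 0.003787

Final: 0.003787


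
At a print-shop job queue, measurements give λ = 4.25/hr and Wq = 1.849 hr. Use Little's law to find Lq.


Lq = λWq = 4.25·1.849 = 7.8582

Final: 7.8582


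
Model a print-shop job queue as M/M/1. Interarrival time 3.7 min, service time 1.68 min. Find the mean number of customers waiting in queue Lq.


λ = 60/3.7 = 16.2162 /hr
μ = 60/1.68 = 35.7143 /hr
ρ = λ/μ = 16.2162/35.7143 = 0.4541
Lq = ρ²/(1−ρ) = 0.2062/0.5459 = 0.3776

Final: 0.3776


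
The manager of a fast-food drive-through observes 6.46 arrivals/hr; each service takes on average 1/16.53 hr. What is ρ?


ρ = λ/μ = 6.46/16.53 = 0.3908

Final: 0.3908


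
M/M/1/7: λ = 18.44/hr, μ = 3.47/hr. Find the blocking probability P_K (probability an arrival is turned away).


ρ = λ/μ = 18.44/3.47 = 5.3141
P_K = (1−ρ)ρ^K/(1−ρ^(K+1)) = (-4.3141·119679.590214)/(1 − 635991.828111)
= -516312.237897/-635990.828111 = 0.811823

Final: 0.811823


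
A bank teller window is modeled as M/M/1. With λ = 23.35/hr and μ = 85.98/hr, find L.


ρ = λ/μ = 23.35/85.98 = 0.2716
L = ρ/(1−ρ) = 0.2716/(1 − 0.2716) = 0.2716/0.7284 = 0.3728

Final: 0.3728


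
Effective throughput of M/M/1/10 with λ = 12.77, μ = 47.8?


ρ = 0.2672; P_K = (1−ρ)ρ^10/(1−ρ^11) = 0.000001357
λ_eff = λ(1 − P_K) = 12.77·(1 − 0.000001357) = 12.77·0.999999 = 12.7700 /hr

Final: 12.7700 /hr


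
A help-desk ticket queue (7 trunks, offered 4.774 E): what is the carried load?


B(7,4.774) = 0.106525 (Erlang-B)
Carried load = a(1 − B) = 4.774·(1 − 0.106525) = 4.774·0.893475 = 4.2654 E

Final: 4.2654 Erlangs


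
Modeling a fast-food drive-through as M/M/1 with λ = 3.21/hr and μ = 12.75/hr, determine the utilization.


ρ = λ/μ = 3.21/12.75 = 0.2518

Final: 0.2518


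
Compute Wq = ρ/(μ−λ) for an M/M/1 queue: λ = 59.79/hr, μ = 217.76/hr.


ρ = 59.79/217.76 = 0.2746
Wq = ρ/(μ−λ) = 0.2746/(217.76 − 59.79) = 0.2746/157.97 = 0.001738 hr

Final: 0.001738 hr


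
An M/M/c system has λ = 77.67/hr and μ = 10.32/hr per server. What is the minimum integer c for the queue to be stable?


Stability requires cμ > λ ⇔ c > λ/μ.
λ/μ = 77.67/10.32 = 7.5262
Minimum integer c = ⌊7.5262⌋ + 1 = 8
Check: 8·10.32 = 82.56 > 77.67, while 7·10.32 = 72.24 ≤ 77.67

Final: 8 servers


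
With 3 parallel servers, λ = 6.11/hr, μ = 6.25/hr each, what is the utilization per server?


ρ = λ/(cμ) = 6.11/(3·6.25) = 6.11/18.75 = 0.3259

Final: 0.3259


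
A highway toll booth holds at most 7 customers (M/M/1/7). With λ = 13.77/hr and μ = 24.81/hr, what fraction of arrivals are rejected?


ρ = λ/μ = 13.77/24.81 = 0.5550
P_K = (1−ρ)ρ^K/(1−ρ^(K+1)) = (0.4450·0.016224)/(1 − 0.009004)
= 0.007219/0.990996 = 0.007285

Final: 0.007285


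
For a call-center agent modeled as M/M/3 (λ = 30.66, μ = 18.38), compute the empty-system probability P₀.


a = λ/μ = 30.66/18.38 = 1.6681; ρ = a/c = 0.5560
Σ_{k=0}^{2} a^k/k! (terms k=0..2) = 1.00000 + 1.66812 + 1.39131 = 4.05943
Tail: a^3/(3!(1−ρ)) = 4.64173/(6·0.4440) = 1.74255
P₀ = 1/(4.05943 + 1.74255) = 1/5.80197 = 0.172355

Final: 0.172355


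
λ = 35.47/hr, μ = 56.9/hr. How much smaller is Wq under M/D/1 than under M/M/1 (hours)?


ρ = 35.47/56.9 = 0.6234
Wq(M/M/1) = ρ/(μ−λ) = 0.6234/21.43 = 0.02909 hr
Wq(M/D/1) = ρ/(2(μ−λ)) = 0.01454 hr
Savings = 0.02909 − 0.01454 = 0.01454 hr

Final: 0.01454 hr


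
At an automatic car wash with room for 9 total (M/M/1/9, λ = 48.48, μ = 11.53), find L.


ρ = 48.48/11.53 = 4.2047
L = ρ[1 − (K+1)ρ^K + Kρ^(K+1)] / [(1−ρ)(1−ρ^(K+1))]
Numerator: 4.2047·(1 − 10·410770.961691 + 9·1727161.858004) = 48087905.302382
Denominator: (-3.2047)·(-1727160.858004) = 5535003.790395
L = 48087905.302382/5535003.790395 = 8.6880

Final: 8.6880


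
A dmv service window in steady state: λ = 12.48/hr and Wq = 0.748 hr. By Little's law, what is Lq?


Lq = λWq = 12.48·0.748 = 9.3350

Final: 9.3350


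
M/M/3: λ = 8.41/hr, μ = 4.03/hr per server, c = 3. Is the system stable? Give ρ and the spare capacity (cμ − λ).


Total capacity cμ = 3·4.03 = 12.09/hr
ρ = λ/(cμ) = 8.41/12.09 = 0.6956
Stable ⇔ ρ < 1: YES
Spare capacity = cμ − λ = 12.09 − 8.41 = 3.68/hr

Final: ρ = 0.6956; stable; margin = 3.68/hr


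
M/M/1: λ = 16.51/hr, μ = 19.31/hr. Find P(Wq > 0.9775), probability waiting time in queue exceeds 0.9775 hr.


ρ = 16.51/19.31 = 0.8550
P(Wq > t) = ρ·e^{−(μ−λ)t} = 0.8550·e^{−2.7370}
= 0.8550·0.064764 = 0.055373

Final: 0.055373


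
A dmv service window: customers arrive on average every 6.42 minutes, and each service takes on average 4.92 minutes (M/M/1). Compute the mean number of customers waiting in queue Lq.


λ = 60/6.42 = 9.3458 /hr
μ = 60/4.92 = 12.1951 /hr
ρ = λ/μ = 9.3458/12.1951 = 0.7664
Lq = ρ²/(1−ρ) = 0.5873/0.2336 = 2.5136

Final: 2.5136


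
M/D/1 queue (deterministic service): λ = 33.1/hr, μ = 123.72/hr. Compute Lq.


ρ = 33.1/123.72 = 0.2675
M/D/1: Lq = ρ²/(2(1−ρ)) = 0.07158/(2·0.7325) = 0.04886

Final: 0.04886


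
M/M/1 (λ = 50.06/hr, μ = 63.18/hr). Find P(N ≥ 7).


ρ = 50.06/63.18 = 0.7923
P(N ≥ n) = ρ^n = 0.7923^7 = 0.196055

Final: 0.196055


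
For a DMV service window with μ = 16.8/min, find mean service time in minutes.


Mean service time = 1/μ = 1/16.8 minute = 0.05952 minute
In minutes: 0.05952 × 1 = 0.05952 min

Final: 0.05952 min


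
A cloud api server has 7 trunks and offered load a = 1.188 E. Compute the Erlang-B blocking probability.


B(c,a) = (a^c/c!) / Σ_{k=0}^{c} a^k/k!
a^7/7! = 0.0006627
Σ terms (k=0..7): 1.00000 + 1.18800 + 0.70567 + 0.27945 + 0.08300 + 0.01972 + 0.003905 + 0.0006627 = 3.280400
B = 0.0006627/3.280400 = 0.0002020

Final: 0.0002020


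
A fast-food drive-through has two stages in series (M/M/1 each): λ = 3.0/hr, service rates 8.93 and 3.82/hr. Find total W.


Each node sees arrival rate λ = 3.0/hr (tandem ⇒ throughput preserved).
W₁ = 1/(μ₁−λ) = 1/(8.93−3.0) = 0.16863 hr
W₂ = 1/(μ₂−λ) = 1/(3.82−3.0) = 1.21951 hr
W_total = W₁ + W₂ = 0.16863 + 1.21951 = 1.38815 hr

Final: 1.38815 hr


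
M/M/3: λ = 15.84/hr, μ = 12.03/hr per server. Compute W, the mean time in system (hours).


a = 1.3167; ρ = 0.4389; P₀ = 0.258957
Lq = P₀·a^c·ρ/(c!(1−ρ)²) = 0.13735
Wq = Lq/λ = 0.13735/15.84 = 0.008671 hr
W = Wq + 1/μ = 0.008671 + 0.08313 = 0.09180 hr

Final: 0.09180 hr


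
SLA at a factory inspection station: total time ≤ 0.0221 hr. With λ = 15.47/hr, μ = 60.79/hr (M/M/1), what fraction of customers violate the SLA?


W ~ Exponential(μ−λ) for M/M/1.
μ − λ = 60.79 − 15.47 = 45.3200
P(W > t) = e^{−(μ−λ)t} = e^{−1.0016} = 0.367302

Final: 0.367302


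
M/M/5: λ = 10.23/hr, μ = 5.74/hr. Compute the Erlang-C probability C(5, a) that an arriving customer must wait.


a = λ/μ = 1.7822; ρ = a/5 = 0.3564
P₀ = 0.167585 (from M/M/c formula)
C(c,a) = [a^c/(c!(1−ρ))]·P₀ = [17.98120/(120·0.6436)]·0.167585
= 0.23284·0.167585 = 0.039020

Final: 0.039020


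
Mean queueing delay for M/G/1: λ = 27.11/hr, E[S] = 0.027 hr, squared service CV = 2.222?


ρ = λ·E[S] = 27.11·0.027 = 0.7320
E[S²] = E[S]²(1+C_s²) = 0.027²·(1+2.222) = 0.002349
Wq = λ·E[S²]/(2(1−ρ)) = 27.11·0.002349/(2·0.2680) = 0.11879 hr

Final: 0.11879 hr


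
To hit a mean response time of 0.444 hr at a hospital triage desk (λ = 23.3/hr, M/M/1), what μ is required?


W = 1/(μ−λ) ⇒ μ − λ = 1/W = 1/0.444 = 2.2523
μ = λ + 1/W = 23.3 + 2.2523 = 25.5523 per hr

Final: 25.5523 /hr


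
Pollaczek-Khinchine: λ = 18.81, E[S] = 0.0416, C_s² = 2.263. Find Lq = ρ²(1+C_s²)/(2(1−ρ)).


ρ = λ·E[S] = 18.81·0.0416 = 0.7825
Lq = ρ²(1+C_s²)/(2(1−ρ)) = 0.6123·(1+2.263)/(2·0.2175)
= 0.6123·3.2630/0.4350 = 4.59287

Final: 4.59287


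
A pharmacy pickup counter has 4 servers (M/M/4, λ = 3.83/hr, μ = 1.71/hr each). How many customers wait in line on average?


a = λ/μ = 2.2398; ρ = a/4 = 0.5599
P₀ = 0.099965
Lq = P₀·a^c·ρ / (c!·(1−ρ)²) = 0.099965·25.16579·0.5599/(24·0.19365)
= 0.30309

Final: 0.30309


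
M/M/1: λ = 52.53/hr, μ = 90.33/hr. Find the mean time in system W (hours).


W = 1/(μ−λ) = 1/(90.33 − 52.53) = 1/37.80 = 0.02646 hr

Final: 0.02646 hr


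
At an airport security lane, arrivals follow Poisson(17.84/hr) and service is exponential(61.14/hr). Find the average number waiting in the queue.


ρ = 17.84/61.14 = 0.2918
Lq = ρ²/(1−ρ) = 0.08514/0.7082 = 0.1202

Final: 0.1202


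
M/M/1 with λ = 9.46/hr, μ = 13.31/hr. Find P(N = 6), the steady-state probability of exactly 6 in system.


ρ = 9.46/13.31 = 0.7107
P_n = (1−ρ)·ρ^n = (1 − 0.7107)·0.7107^6 = 0.2893·0.128908 = 0.037287

Final: 0.037287


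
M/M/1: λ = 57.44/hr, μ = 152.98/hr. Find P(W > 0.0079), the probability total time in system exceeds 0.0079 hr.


W ~ Exponential(μ−λ) for M/M/1.
μ − λ = 152.98 − 57.44 = 95.5400
P(W > t) = e^{−(μ−λ)t} = e^{−0.7548} = 0.470121

Final: 0.470121


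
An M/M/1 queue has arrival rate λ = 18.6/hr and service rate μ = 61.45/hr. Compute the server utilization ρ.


ρ = λ/μ = 18.6/61.45 = 0.3027

Final: 0.3027


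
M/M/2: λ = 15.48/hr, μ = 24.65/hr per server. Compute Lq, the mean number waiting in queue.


a = λ/μ = 0.6280; ρ = a/2 = 0.3140
P₀ = 0.522075
Lq = P₀·a^c·ρ / (c!·(1−ρ)²) = 0.522075·0.39437·0.3140/(2·0.47060)
= 0.06869

Final: 0.06869


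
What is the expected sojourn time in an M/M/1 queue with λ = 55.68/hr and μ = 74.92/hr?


W = 1/(μ−λ) = 1/(74.92 − 55.68) = 1/19.24 = 0.05198 hr

Final: 0.05198 hr


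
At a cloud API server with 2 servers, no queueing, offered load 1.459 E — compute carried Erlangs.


B(2,1.459) = 0.302083 (Erlang-B)
Carried load = a(1 − B) = 1.459·(1 − 0.302083) = 1.459·0.697917 = 1.0183 E

Final: 1.0183 Erlangs


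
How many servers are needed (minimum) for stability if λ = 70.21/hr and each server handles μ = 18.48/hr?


Stability requires cμ > λ ⇔ c > λ/μ.
λ/μ = 70.21/18.48 = 3.7992
Minimum integer c = ⌊3.7992⌋ + 1 = 4
Check: 4·18.48 = 73.92 > 70.21, while 3·18.48 = 55.44 ≤ 70.21

Final: 4 servers


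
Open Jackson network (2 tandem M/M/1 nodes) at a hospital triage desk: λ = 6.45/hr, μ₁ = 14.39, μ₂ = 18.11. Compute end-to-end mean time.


Each node sees arrival rate λ = 6.45/hr (tandem ⇒ throughput preserved).
W₁ = 1/(μ₁−λ) = 1/(14.39−6.45) = 0.12594 hr
W₂ = 1/(μ₂−λ) = 1/(18.11−6.45) = 0.08576 hr
W_total = W₁ + W₂ = 0.12594 + 0.08576 = 0.21171 hr

Final: 0.21171 hr


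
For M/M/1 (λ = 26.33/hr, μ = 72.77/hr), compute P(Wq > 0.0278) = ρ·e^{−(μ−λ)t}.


ρ = 26.33/72.77 = 0.3618
P(Wq > t) = ρ·e^{−(μ−λ)t} = 0.3618·e^{−1.2910}
= 0.3618·0.274987 = 0.099497

Final: 0.099497


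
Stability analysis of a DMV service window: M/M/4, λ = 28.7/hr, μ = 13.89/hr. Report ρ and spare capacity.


Total capacity cμ = 4·13.89 = 55.56/hr
ρ = λ/(cμ) = 28.7/55.56 = 0.5166
Stable ⇔ ρ < 1: YES
Spare capacity = cμ − λ = 55.56 − 28.7 = 26.86/hr

Final: ρ = 0.5166; stable; margin = 26.86/hr


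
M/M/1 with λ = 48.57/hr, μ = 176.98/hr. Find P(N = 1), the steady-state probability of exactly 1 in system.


ρ = 48.57/176.98 = 0.2744
P_n = (1−ρ)·ρ^n = (1 − 0.2744)·0.2744^1 = 0.7256·0.274438 = 0.199122

Final: 0.199122


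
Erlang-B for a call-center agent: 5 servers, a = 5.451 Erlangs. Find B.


B(c,a) = (a^c/c!) / Σ_{k=0}^{c} a^k/k!
a^5/5! = 40.105106
Σ terms (k=0..5): 1.00000 + 5.45100 + 14.85670 + 26.99462 + 36.78692 + 40.10511 = 125.194356
B = 40.105106/125.194356 = 0.320343

Final: 0.320343


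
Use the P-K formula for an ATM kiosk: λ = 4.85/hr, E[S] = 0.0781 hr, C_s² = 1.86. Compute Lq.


ρ = λ·E[S] = 4.85·0.0781 = 0.3788
Lq = ρ²(1+C_s²)/(2(1−ρ)) = 0.1435·(1+1.86)/(2·0.6212)
= 0.1435·2.8600/1.2424 = 0.33028

Final: 0.33028


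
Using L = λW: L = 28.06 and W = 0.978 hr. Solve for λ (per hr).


λ = L/W = 28.06/0.978 = 28.6912 /hr

Final: 28.6912 /hr


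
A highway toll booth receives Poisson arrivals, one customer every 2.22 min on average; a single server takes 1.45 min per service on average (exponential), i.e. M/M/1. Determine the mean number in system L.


λ = 60/2.22 = 27.0270 /hr
μ = 60/1.45 = 41.3793 /hr
ρ = λ/μ = 27.0270/41.3793 = 0.6532
L = ρ/(1−ρ) = 0.6532/0.3468 = 1.8831

Final: 1.8831


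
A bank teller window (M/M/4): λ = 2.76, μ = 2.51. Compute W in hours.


a = 1.0996; ρ = 0.2749; P₀ = 0.332252
Lq = P₀·a^c·ρ/(c!(1−ρ)²) = 0.01058
Wq = Lq/λ = 0.01058/2.76 = 0.003834 hr
W = Wq + 1/μ = 0.003834 + 0.39841 = 0.40224 hr

Final: 0.40224 hr


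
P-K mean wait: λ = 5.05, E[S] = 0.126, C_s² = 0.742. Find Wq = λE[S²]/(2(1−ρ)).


ρ = λ·E[S] = 5.05·0.126 = 0.6363
E[S²] = E[S]²(1+C_s²) = 0.126²·(1+0.742) = 0.027656
Wq = λ·E[S²]/(2(1−ρ)) = 5.05·0.027656/(2·0.3637) = 0.19200 hr

Final: 0.19200 hr


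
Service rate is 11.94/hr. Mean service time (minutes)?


Mean service time = 1/μ = 1/11.94 hour = 0.08375 hour
In minutes: 0.08375 × 60 = 5.0251 min

Final: 5.0251 min


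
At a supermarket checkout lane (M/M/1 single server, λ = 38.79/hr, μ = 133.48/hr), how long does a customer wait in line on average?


ρ = 38.79/133.48 = 0.2906
Wq = ρ/(μ−λ) = 0.2906/(133.48 − 38.79) = 0.2906/94.69 = 0.003069 hr

Final: 0.003069 hr


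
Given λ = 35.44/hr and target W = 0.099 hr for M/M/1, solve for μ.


W = 1/(μ−λ) ⇒ μ − λ = 1/W = 1/0.099 = 10.1010
μ = λ + 1/W = 35.44 + 10.1010 = 45.5410 per hr

Final: 45.5410 /hr


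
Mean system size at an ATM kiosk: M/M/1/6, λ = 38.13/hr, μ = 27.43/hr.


ρ = 38.13/27.43 = 1.3901
L = ρ[1 − (K+1)ρ^K + Kρ^(K+1)] / [(1−ρ)(1−ρ^(K+1))]
Numerator: 1.3901·(1 − 7·7.215160 + 6·10.029678) = 14.834898
Denominator: (-0.3901)·(-9.029678) = 3.522331
L = 14.834898/3.522331 = 4.2117

Final: 4.2117


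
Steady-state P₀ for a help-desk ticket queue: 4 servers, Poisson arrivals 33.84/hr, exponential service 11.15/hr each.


a = λ/μ = 33.84/11.15 = 3.0350; ρ = a/c = 0.7587
Σ_{k=0}^{3} a^k/k! (terms k=0..3) = 1.00000 + 3.03498 + 4.60554 + 4.65924 = 13.29976
Tail: a^4/(4!(1−ρ)) = 84.84416/(24·0.2413) = 14.65323
P₀ = 1/(13.29976 + 14.65323) = 1/27.95299 = 0.035774

Final: 0.035774


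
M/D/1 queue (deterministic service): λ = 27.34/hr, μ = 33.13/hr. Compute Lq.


ρ = 27.34/33.13 = 0.8252
M/D/1: Lq = ρ²/(2(1−ρ)) = 0.6810/(2·0.1748) = 1.94835

Final: 1.94835


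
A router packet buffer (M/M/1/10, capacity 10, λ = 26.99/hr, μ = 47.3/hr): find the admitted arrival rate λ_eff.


ρ = 0.5706; P_K = (1−ρ)ρ^10/(1−ρ^11) = 0.001575
λ_eff = λ(1 − P_K) = 26.99·(1 − 0.001575) = 26.99·0.998425 = 26.9475 /hr

Final: 26.9475 /hr


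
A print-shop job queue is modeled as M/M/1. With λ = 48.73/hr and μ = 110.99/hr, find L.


ρ = λ/μ = 48.73/110.99 = 0.4390
L = ρ/(1−ρ) = 0.4390/(1 − 0.4390) = 0.4390/0.5610 = 0.7827

Final: 0.7827


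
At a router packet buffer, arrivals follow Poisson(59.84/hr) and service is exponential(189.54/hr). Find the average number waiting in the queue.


ρ = 59.84/189.54 = 0.3157
Lq = ρ²/(1−ρ) = 0.09967/0.6843 = 0.1457

Final: 0.1457


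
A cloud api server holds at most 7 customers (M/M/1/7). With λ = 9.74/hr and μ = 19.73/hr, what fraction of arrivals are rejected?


ρ = λ/μ = 9.74/19.73 = 0.4937
P_K = (1−ρ)ρ^K/(1−ρ^(K+1)) = (0.5063·0.007145)/(1 − 0.003527)
= 0.003618/0.996473 = 0.003631

Final: 0.003631


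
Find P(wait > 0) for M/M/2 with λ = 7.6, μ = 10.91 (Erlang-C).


a = λ/μ = 0.6966; ρ = a/2 = 0.3483
P₀ = 0.483345 (from M/M/c formula)
C(c,a) = [a^c/(c!(1−ρ))]·P₀ = [0.48526/(2·0.6517)]·0.483345
= 0.37231·0.483345 = 0.179953

Final: 0.179953


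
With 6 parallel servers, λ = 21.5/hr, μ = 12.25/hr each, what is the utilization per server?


ρ = λ/(cμ) = 21.5/(6·12.25) = 21.5/73.50 = 0.2925

Final: 0.2925


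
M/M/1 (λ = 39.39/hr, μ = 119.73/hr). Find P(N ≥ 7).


ρ = 39.39/119.73 = 0.3290
P(N ≥ n) = ρ^n = 0.3290^7 = 0.0004171

Final: 0.0004171


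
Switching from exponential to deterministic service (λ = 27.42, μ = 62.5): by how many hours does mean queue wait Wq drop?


ρ = 27.42/62.5 = 0.4387
Wq(M/M/1) = ρ/(μ−λ) = 0.4387/35.08 = 0.01251 hr
Wq(M/D/1) = ρ/(2(μ−λ)) = 0.006253 hr
Savings = 0.01251 − 0.006253 = 0.006253 hr

Final: 0.006253 hr


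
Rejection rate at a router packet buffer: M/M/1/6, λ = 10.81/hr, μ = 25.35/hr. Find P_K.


ρ = λ/μ = 10.81/25.35 = 0.4264
P_K = (1−ρ)ρ^K/(1−ρ^(K+1)) = (0.5736·0.006013)/(1 − 0.002564)
= 0.003449/0.997436 = 0.003458

Final: 0.003458


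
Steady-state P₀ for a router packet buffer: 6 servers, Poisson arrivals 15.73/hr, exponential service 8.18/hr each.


a = λ/μ = 15.73/8.18 = 1.9230; ρ = a/c = 0.3205
Σ_{k=0}^{5} a^k/k! (terms k=0..5) = 1.00000 + 1.92298 + 1.84893 + 1.18515 + 0.56976 + 0.21913 = 6.74595
Tail: a^6/(6!(1−ρ)) = 50.56529/(720·0.6795) = 0.10335
P₀ = 1/(6.74595 + 0.10335) = 1/6.84931 = 0.146000

Final: 0.146000


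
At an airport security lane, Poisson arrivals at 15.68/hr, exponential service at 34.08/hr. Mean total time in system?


W = 1/(μ−λ) = 1/(34.08 − 15.68) = 1/18.40 = 0.05435 hr

Final: 0.05435 hr


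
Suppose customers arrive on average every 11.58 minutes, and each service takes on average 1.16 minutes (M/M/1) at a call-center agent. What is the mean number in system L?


λ = 60/11.58 = 5.1813 /hr
μ = 60/1.16 = 51.7241 /hr
ρ = λ/μ = 5.1813/51.7241 = 0.1002
L = ρ/(1−ρ) = 0.1002/0.8998 = 0.1113

Final: 0.1113
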